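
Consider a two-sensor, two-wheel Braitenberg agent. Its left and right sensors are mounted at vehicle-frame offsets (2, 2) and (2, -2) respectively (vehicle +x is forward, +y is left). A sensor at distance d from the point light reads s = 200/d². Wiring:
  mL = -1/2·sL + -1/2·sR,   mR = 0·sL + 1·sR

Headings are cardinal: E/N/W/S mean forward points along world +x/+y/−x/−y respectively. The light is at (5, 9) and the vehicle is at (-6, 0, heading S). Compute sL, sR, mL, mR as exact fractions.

100/101 20/29 -2460/2929 20/29

left sensor world pos  = (-4, -2); dL² = 202
right sensor world pos = (-8, -2); dR² = 290
sL = 200/202 = 100/101
sR = 200/290 = 20/29
mL = -1/2·sL + -1/2·sR = -2460/2929
mR = 0·sL + 1·sR = 20/29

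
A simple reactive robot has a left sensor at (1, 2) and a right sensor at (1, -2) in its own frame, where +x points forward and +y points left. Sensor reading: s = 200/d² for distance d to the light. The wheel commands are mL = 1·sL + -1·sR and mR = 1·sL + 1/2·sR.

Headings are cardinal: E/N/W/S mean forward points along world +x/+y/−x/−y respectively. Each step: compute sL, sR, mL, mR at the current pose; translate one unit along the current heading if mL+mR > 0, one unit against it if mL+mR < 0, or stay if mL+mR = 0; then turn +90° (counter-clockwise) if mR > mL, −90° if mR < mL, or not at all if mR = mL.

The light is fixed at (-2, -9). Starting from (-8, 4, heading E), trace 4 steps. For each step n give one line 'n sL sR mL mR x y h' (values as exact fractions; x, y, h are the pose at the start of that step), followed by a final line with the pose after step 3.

0 4/5 100/73 -208/365 542/365 -8 4 E
1 40/49 40/41 -320/2009 2620/2009 -7 4 N
2 10/9 50/73 280/657 955/657 -7 5 W
3 40/37 200/233 1920/8621 13020/8621 -8 5 S
final -8 4 E

n=0: pose=(-8,4,E); sL=4/5, sR=100/73; mL=-208/365, mR=542/365; mL+mR=334/365 → advance +1; mR−mL=150/73 → turn +1·90°
n=1: pose=(-7,4,N); sL=40/49, sR=40/41; mL=-320/2009, mR=2620/2009; mL+mR=2300/2009 → advance +1; mR−mL=60/41 → turn +1·90°
n=2: pose=(-7,5,W); sL=10/9, sR=50/73; mL=280/657, mR=955/657; mL+mR=1235/657 → advance +1; mR−mL=75/73 → turn +1·90°
n=3: pose=(-8,5,S); sL=40/37, sR=200/233; mL=1920/8621, mR=13020/8621; mL+mR=14940/8621 → advance +1; mR−mL=300/233 → turn +1·90°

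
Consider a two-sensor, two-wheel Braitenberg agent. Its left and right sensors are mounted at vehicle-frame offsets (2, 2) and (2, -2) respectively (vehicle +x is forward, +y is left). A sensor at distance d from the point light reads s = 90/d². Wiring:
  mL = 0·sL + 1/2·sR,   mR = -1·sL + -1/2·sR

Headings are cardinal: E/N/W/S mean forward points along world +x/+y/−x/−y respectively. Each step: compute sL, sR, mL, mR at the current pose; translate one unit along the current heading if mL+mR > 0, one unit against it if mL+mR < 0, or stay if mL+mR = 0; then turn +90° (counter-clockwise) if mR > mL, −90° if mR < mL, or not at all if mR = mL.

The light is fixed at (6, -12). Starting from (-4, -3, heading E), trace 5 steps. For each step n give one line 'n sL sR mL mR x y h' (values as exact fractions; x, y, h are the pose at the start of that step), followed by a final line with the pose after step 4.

0 18/37 90/113 45/113 -3699/4181 -4 -3 E
1 9/13 45/109 45/218 -2547/2834 -5 -3 S
2 90/233 90/313 45/313 -38655/72929 -5 -2 W
3 5/16 45/104 45/208 -55/104 -4 -2 N
4 18/37 90/113 45/113 -3699/4181 -4 -3 E
final -5 -3 S

n=0: pose=(-4,-3,E); sL=18/37, sR=90/113; mL=45/113, mR=-3699/4181; mL+mR=-18/37 → advance -1; mR−mL=-5364/4181 → turn -1·90°
n=1: pose=(-5,-3,S); sL=9/13, sR=45/109; mL=45/218, mR=-2547/2834; mL+mR=-9/13 → advance -1; mR−mL=-1566/1417 → turn -1·90°
n=2: pose=(-5,-2,W); sL=90/233, sR=90/313; mL=45/313, mR=-38655/72929; mL+mR=-90/233 → advance -1; mR−mL=-49140/72929 → turn -1·90°
n=3: pose=(-4,-2,N); sL=5/16, sR=45/104; mL=45/208, mR=-55/104; mL+mR=-5/16 → advance -1; mR−mL=-155/208 → turn -1·90°
n=4: pose=(-4,-3,E); sL=18/37, sR=90/113; mL=45/113, mR=-3699/4181; mL+mR=-18/37 → advance -1; mR−mL=-5364/4181 → turn -1·90°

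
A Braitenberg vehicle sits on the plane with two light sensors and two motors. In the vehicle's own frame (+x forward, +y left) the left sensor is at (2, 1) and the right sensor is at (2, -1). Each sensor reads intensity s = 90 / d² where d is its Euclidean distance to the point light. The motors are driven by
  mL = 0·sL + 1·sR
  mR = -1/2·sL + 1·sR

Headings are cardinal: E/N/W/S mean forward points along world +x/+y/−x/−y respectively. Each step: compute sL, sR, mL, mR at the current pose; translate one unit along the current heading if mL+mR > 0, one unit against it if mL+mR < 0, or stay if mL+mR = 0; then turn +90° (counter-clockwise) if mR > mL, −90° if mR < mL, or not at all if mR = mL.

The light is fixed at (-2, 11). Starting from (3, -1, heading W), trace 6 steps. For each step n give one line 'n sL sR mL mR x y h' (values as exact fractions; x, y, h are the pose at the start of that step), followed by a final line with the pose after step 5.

0 45/89 9/13 9/13 1017/2314 3 -1 W
1 90/109 18/25 18/25 837/2725 2 -1 N
2 45/68 1/2 1/2 23/136 2 0 E
3 18/41 18/37 18/37 405/1517 3 0 S
4 45/89 9/13 9/13 1017/2314 3 -1 W
5 90/109 18/25 18/25 837/2725 2 -1 N
final 2 0 E

n=0: pose=(3,-1,W); sL=45/89, sR=9/13; mL=9/13, mR=1017/2314; mL+mR=2619/2314 → advance +1; mR−mL=-45/178 → turn -1·90°
n=1: pose=(2,-1,N); sL=90/109, sR=18/25; mL=18/25, mR=837/2725; mL+mR=2799/2725 → advance +1; mR−mL=-45/109 → turn -1·90°
n=2: pose=(2,0,E); sL=45/68, sR=1/2; mL=1/2, mR=23/136; mL+mR=91/136 → advance +1; mR−mL=-45/136 → turn -1·90°
n=3: pose=(3,0,S); sL=18/41, sR=18/37; mL=18/37, mR=405/1517; mL+mR=1143/1517 → advance +1; mR−mL=-9/41 → turn -1·90°
n=4: pose=(3,-1,W); sL=45/89, sR=9/13; mL=9/13, mR=1017/2314; mL+mR=2619/2314 → advance +1; mR−mL=-45/178 → turn -1·90°
n=5: pose=(2,-1,N); sL=90/109, sR=18/25; mL=18/25, mR=837/2725; mL+mR=2799/2725 → advance +1; mR−mL=-45/109 → turn -1·90°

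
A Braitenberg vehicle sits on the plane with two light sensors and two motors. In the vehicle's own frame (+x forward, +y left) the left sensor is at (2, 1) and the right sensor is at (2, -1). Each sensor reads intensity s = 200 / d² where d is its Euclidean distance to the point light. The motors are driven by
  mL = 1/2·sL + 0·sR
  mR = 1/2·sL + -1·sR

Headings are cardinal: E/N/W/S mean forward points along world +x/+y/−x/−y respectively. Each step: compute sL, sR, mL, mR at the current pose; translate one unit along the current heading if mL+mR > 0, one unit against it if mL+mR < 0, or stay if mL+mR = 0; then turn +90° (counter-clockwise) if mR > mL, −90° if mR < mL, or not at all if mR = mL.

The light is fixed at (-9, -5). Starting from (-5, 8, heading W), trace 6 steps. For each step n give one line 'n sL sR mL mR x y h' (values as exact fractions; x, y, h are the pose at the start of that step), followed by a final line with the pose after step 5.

0 50/37 1 25/37 -12/37 -5 8 W
1 200/229 200/241 100/229 -21700/55189 -6 8 N
2 4/5 100/97 2/5 -306/485 -6 9 E
3 200/153 40/29 100/153 -3220/4437 -7 9 S
4 50/49 25/32 25/49 -425/1568 -7 10 W
5 200/289 200/293 100/289 -28500/84677 -8 10 N
final -8 11 E

n=0: pose=(-5,8,W); sL=50/37, sR=1; mL=25/37, mR=-12/37; mL+mR=13/37 → advance +1; mR−mL=-1 → turn -1·90°
n=1: pose=(-6,8,N); sL=200/229, sR=200/241; mL=100/229, mR=-21700/55189; mL+mR=2400/55189 → advance +1; mR−mL=-200/241 → turn -1·90°
n=2: pose=(-6,9,E); sL=4/5, sR=100/97; mL=2/5, mR=-306/485; mL+mR=-112/485 → advance -1; mR−mL=-100/97 → turn -1·90°
n=3: pose=(-7,9,S); sL=200/153, sR=40/29; mL=100/153, mR=-3220/4437; mL+mR=-320/4437 → advance -1; mR−mL=-40/29 → turn -1·90°
n=4: pose=(-7,10,W); sL=50/49, sR=25/32; mL=25/49, mR=-425/1568; mL+mR=375/1568 → advance +1; mR−mL=-25/32 → turn -1·90°
n=5: pose=(-8,10,N); sL=200/289, sR=200/293; mL=100/289, mR=-28500/84677; mL+mR=800/84677 → advance +1; mR−mL=-200/293 → turn -1·90°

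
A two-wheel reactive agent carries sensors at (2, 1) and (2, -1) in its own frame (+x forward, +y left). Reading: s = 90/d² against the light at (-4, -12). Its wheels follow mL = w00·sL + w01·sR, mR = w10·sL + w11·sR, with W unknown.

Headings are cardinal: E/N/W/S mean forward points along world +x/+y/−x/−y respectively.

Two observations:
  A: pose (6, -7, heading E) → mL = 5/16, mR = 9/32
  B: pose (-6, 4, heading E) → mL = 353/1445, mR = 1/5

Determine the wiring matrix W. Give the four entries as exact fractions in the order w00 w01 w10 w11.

-1/2 1 0 1/2

obs A: pose=(6,-7,E) → sL=1/2, sR=9/16, mL=5/16, mR=9/32
obs B: pose=(-6,4,E) → sL=90/289, sR=2/5, mL=353/1445, mR=1/5
sensor matrix S = [[1/2, 9/16], [90/289, 2/5]]; det S = 287/11560
solve [mL_A; mL_B] = S·[w00; w01] and [mR_A; mR_B] = S·[w10; w11]:
  w00 = -1/2, w01 = 1, w10 = 0, w11 = 1/2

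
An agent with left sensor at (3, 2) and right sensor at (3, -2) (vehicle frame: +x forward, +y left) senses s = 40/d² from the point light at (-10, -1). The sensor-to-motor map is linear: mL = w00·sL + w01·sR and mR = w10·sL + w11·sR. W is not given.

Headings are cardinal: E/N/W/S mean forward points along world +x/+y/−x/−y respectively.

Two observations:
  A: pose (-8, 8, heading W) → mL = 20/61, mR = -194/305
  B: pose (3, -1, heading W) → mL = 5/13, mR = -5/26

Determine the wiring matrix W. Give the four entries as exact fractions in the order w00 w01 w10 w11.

obs A: pose=(-8,8,W) → sL=4/5, sR=20/61, mL=20/61, mR=-194/305
obs B: pose=(3,-1,W) → sL=5/13, sR=5/13, mL=5/13, mR=-5/26
sensor matrix S = [[4/5, 20/61], [5/13, 5/13]]; det S = 144/793
solve [mL_A; mL_B] = S·[w00; w01] and [mR_A; mR_B] = S·[w10; w11]:
  w00 = 0, w01 = 1, w10 = -1, w11 = 1/2

0 1 -1 1/2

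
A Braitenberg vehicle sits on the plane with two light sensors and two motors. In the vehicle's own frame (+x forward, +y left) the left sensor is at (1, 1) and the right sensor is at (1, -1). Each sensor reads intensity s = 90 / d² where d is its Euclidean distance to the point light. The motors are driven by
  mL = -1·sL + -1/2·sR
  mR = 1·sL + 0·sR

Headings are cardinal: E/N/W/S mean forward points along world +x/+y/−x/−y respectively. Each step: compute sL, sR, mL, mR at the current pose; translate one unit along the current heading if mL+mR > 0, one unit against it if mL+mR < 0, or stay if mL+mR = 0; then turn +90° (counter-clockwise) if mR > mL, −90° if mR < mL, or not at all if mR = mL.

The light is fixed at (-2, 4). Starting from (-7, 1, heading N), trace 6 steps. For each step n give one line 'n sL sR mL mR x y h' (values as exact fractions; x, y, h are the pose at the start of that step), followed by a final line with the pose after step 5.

0 9/4 9/2 -9/2 9/4 -7 1 N
1 90/61 2 -151/61 90/61 -7 0 W
2 45/17 9/5 -603/170 45/17 -6 0 S
3 90/13 18/5 -567/65 90/13 -6 1 E
4 9/4 9/2 -9/2 9/4 -7 1 N
5 90/61 2 -151/61 90/61 -7 0 W
final -6 0 S

n=0: pose=(-7,1,N); sL=9/4, sR=9/2; mL=-9/2, mR=9/4; mL+mR=-9/4 → advance -1; mR−mL=27/4 → turn +1·90°
n=1: pose=(-7,0,W); sL=90/61, sR=2; mL=-151/61, mR=90/61; mL+mR=-1 → advance -1; mR−mL=241/61 → turn +1·90°
n=2: pose=(-6,0,S); sL=45/17, sR=9/5; mL=-603/170, mR=45/17; mL+mR=-9/10 → advance -1; mR−mL=1053/170 → turn +1·90°
n=3: pose=(-6,1,E); sL=90/13, sR=18/5; mL=-567/65, mR=90/13; mL+mR=-9/5 → advance -1; mR−mL=1017/65 → turn +1·90°
n=4: pose=(-7,1,N); sL=9/4, sR=9/2; mL=-9/2, mR=9/4; mL+mR=-9/4 → advance -1; mR−mL=27/4 → turn +1·90°
n=5: pose=(-7,0,W); sL=90/61, sR=2; mL=-151/61, mR=90/61; mL+mR=-1 → advance -1; mR−mL=241/61 → turn +1·90°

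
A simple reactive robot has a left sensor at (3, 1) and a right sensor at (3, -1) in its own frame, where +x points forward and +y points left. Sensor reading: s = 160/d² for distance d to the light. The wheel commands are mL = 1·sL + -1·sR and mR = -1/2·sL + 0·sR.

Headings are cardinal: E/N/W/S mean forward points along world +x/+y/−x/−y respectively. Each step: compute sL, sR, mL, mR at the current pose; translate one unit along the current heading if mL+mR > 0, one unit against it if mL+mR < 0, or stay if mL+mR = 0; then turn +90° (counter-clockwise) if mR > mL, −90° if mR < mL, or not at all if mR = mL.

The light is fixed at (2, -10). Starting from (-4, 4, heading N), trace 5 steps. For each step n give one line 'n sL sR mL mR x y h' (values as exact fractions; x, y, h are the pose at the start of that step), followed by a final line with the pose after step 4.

0 80/169 80/157 -960/26533 -40/169 -4 4 N
1 32/41 160/153 -1664/6273 -16/41 -4 3 E
2 20/17 40/41 140/697 -10/17 -5 3 S
3 160/269 32/65 1792/17485 -80/269 -5 4 W
4 80/169 80/157 -960/26533 -40/169 -4 4 N
final -4 3 E

n=0: pose=(-4,4,N); sL=80/169, sR=80/157; mL=-960/26533, mR=-40/169; mL+mR=-7240/26533 → advance -1; mR−mL=-5320/26533 → turn -1·90°
n=1: pose=(-4,3,E); sL=32/41, sR=160/153; mL=-1664/6273, mR=-16/41; mL+mR=-4112/6273 → advance -1; mR−mL=-784/6273 → turn -1·90°
n=2: pose=(-5,3,S); sL=20/17, sR=40/41; mL=140/697, mR=-10/17; mL+mR=-270/697 → advance -1; mR−mL=-550/697 → turn -1·90°
n=3: pose=(-5,4,W); sL=160/269, sR=32/65; mL=1792/17485, mR=-80/269; mL+mR=-3408/17485 → advance -1; mR−mL=-6992/17485 → turn -1·90°
n=4: pose=(-4,4,N); sL=80/169, sR=80/157; mL=-960/26533, mR=-40/169; mL+mR=-7240/26533 → advance -1; mR−mL=-5320/26533 → turn -1·90°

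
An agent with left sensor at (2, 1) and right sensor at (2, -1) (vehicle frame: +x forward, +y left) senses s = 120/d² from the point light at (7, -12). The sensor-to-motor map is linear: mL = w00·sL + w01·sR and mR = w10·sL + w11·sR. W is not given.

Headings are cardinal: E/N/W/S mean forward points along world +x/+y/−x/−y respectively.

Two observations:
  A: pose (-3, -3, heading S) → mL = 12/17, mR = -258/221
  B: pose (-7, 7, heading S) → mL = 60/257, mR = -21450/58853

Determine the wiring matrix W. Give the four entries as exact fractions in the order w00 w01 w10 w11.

obs A: pose=(-3,-3,S) → sL=12/13, sR=12/17, mL=12/17, mR=-258/221
obs B: pose=(-7,7,S) → sL=60/229, sR=60/257, mL=60/257, mR=-21450/58853
sensor matrix S = [[12/13, 12/17], [60/229, 60/257]]; det S = 397440/13006513
solve [mL_A; mL_B] = S·[w00; w01] and [mR_A; mR_B] = S·[w10; w11]:
  w00 = 0, w01 = 1, w10 = -1/2, w11 = -1

0 1 -1/2 -1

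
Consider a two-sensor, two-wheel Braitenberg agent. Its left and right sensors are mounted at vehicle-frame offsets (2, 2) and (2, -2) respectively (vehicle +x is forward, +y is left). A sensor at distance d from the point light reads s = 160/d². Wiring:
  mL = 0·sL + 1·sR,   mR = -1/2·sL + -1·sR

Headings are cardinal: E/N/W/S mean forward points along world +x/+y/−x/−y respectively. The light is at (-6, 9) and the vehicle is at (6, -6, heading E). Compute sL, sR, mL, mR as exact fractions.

32/73 32/97 32/97 -3888/7081

left sensor world pos  = (8, -4); dL² = 365
right sensor world pos = (8, -8); dR² = 485
sL = 160/365 = 32/73
sR = 160/485 = 32/97
mL = 0·sL + 1·sR = 32/97
mR = -1/2·sL + -1·sR = -3888/7081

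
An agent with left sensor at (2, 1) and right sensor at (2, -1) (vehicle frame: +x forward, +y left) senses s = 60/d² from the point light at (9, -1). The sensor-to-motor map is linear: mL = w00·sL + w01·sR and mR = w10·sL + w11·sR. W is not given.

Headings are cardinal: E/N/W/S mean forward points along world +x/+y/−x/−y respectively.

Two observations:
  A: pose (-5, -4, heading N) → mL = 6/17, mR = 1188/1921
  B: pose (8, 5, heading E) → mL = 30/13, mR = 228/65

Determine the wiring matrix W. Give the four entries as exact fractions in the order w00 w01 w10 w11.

0 1 1 1

obs A: pose=(-5,-4,N) → sL=30/113, sR=6/17, mL=6/17, mR=1188/1921
obs B: pose=(8,5,E) → sL=6/5, sR=30/13, mL=30/13, mR=228/65
sensor matrix S = [[30/113, 6/17], [6/5, 30/13]]; det S = 23616/124865
solve [mL_A; mL_B] = S·[w00; w01] and [mR_A; mR_B] = S·[w10; w11]:
  w00 = 0, w01 = 1, w10 = 1, w11 = 1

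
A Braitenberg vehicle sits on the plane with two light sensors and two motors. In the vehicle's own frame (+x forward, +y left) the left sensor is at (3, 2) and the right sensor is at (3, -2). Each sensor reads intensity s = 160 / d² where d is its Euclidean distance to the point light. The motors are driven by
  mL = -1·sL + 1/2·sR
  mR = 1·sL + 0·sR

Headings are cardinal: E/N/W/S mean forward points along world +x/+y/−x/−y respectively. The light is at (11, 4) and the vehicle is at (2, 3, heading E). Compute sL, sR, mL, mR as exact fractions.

160/37 32/9 -848/333 160/37

left sensor world pos  = (5, 5); dL² = 37
right sensor world pos = (5, 1); dR² = 45
sL = 160/37 = 160/37
sR = 160/45 = 32/9
mL = -1·sL + 1/2·sR = -848/333
mR = 1·sL + 0·sR = 160/37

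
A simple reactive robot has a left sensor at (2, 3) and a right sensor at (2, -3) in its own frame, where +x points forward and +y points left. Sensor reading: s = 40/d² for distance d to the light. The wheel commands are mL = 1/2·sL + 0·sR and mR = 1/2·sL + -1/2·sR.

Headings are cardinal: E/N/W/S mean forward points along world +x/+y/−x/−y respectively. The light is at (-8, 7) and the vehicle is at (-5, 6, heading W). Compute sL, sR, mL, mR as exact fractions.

40/17 8 20/17 -48/17

left sensor world pos  = (-7, 3); dL² = 17
right sensor world pos = (-7, 9); dR² = 5
sL = 40/17 = 40/17
sR = 40/5 = 8
mL = 1/2·sL + 0·sR = 20/17
mR = 1/2·sL + -1/2·sR = -48/17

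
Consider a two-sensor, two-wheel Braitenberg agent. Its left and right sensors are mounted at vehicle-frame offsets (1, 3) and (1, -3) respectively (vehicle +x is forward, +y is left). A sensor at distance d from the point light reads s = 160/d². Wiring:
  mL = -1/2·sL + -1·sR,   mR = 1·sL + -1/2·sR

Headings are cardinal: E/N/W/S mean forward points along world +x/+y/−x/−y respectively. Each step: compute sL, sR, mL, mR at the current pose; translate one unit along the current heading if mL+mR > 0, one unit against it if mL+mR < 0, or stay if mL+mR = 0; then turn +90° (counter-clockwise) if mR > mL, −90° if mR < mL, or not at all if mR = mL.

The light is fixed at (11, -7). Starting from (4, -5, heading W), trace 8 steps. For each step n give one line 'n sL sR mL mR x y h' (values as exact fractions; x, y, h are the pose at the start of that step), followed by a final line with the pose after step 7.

n=0: pose=(4,-5,W); sL=32/13, sR=160/89; mL=-3504/1157, mR=1808/1157; mL+mR=-1696/1157 → advance -1; mR−mL=5312/1157 → turn +1·90°
n=1: pose=(5,-5,S); sL=16, sR=80/41; mL=-408/41, mR=616/41; mL+mR=208/41 → advance +1; mR−mL=1024/41 → turn +1·90°
n=2: pose=(5,-6,E); sL=160/41, sR=160/29; mL=-8880/1189, mR=1360/1189; mL+mR=-7520/1189 → advance -1; mR−mL=10240/1189 → turn +1·90°
n=3: pose=(4,-6,N); sL=20/13, sR=8; mL=-114/13, mR=-32/13; mL+mR=-146/13 → advance -1; mR−mL=82/13 → turn +1·90°
n=4: pose=(4,-7,W); sL=160/73, sR=160/73; mL=-240/73, mR=80/73; mL+mR=-160/73 → advance -1; mR−mL=320/73 → turn +1·90°
n=5: pose=(5,-7,S); sL=16, sR=80/41; mL=-408/41, mR=616/41; mL+mR=208/41 → advance +1; mR−mL=1024/41 → turn +1·90°
n=6: pose=(5,-8,E); sL=160/29, sR=160/41; mL=-7920/1189, mR=4240/1189; mL+mR=-3680/1189 → advance -1; mR−mL=12160/1189 → turn +1·90°
n=7: pose=(4,-8,N); sL=8/5, sR=10; mL=-54/5, mR=-17/5; mL+mR=-71/5 → advance -1; mR−mL=37/5 → turn +1·90°

0 32/13 160/89 -3504/1157 1808/1157 4 -5 W
1 16 80/41 -408/41 616/41 5 -5 S
2 160/41 160/29 -8880/1189 1360/1189 5 -6 E
3 20/13 8 -114/13 -32/13 4 -6 N
4 160/73 160/73 -240/73 80/73 4 -7 W
5 16 80/41 -408/41 616/41 5 -7 S
6 160/29 160/41 -7920/1189 4240/1189 5 -8 E
7 8/5 10 -54/5 -17/5 4 -8 N
final 4 -9 W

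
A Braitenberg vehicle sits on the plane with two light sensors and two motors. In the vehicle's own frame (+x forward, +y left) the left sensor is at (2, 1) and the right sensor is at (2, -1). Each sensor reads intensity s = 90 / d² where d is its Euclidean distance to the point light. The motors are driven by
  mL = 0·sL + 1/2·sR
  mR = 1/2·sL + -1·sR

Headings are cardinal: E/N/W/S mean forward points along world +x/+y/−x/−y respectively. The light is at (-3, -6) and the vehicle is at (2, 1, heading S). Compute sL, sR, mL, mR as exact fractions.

90/61 90/41 45/41 -3645/2501

left sensor world pos  = (3, -1); dL² = 61
right sensor world pos = (1, -1); dR² = 41
sL = 90/61 = 90/61
sR = 90/41 = 90/41
mL = 0·sL + 1/2·sR = 45/41
mR = 1/2·sL + -1·sR = -3645/2501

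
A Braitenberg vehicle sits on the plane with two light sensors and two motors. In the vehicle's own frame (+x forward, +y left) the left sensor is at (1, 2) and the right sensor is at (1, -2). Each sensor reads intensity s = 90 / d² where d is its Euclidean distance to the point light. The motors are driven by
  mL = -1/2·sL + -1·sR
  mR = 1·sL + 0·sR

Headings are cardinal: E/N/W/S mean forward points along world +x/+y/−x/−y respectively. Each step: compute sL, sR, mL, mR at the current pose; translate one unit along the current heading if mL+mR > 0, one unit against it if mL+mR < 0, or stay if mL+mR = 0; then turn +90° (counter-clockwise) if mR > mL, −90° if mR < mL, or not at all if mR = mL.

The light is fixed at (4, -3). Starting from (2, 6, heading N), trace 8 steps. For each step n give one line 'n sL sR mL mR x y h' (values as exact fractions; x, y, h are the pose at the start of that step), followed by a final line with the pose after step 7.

n=0: pose=(2,6,N); sL=45/58, sR=9/10; mL=-747/580, mR=45/58; mL+mR=-297/580 → advance -1; mR−mL=1197/580 → turn +1·90°
n=1: pose=(2,5,W); sL=2, sR=90/109; mL=-199/109, mR=2; mL+mR=19/109 → advance +1; mR−mL=417/109 → turn +1·90°
n=2: pose=(1,5,S); sL=9/5, sR=45/37; mL=-783/370, mR=9/5; mL+mR=-117/370 → advance -1; mR−mL=1449/370 → turn +1·90°
n=3: pose=(1,6,E); sL=18/25, sR=90/53; mL=-2727/1325, mR=18/25; mL+mR=-1773/1325 → advance -1; mR−mL=3681/1325 → turn +1·90°
n=4: pose=(0,6,N); sL=45/68, sR=45/52; mL=-2115/1768, mR=45/68; mL+mR=-945/1768 → advance -1; mR−mL=3285/1768 → turn +1·90°
n=5: pose=(0,5,W); sL=90/61, sR=18/25; mL=-2223/1525, mR=90/61; mL+mR=27/1525 → advance +1; mR−mL=4473/1525 → turn +1·90°
n=6: pose=(-1,5,S); sL=45/29, sR=45/49; mL=-4815/2842, mR=45/29; mL+mR=-405/2842 → advance -1; mR−mL=9225/2842 → turn +1·90°
n=7: pose=(-1,6,E); sL=90/137, sR=18/13; mL=-3051/1781, mR=90/137; mL+mR=-1881/1781 → advance -1; mR−mL=4221/1781 → turn +1·90°

0 45/58 9/10 -747/580 45/58 2 6 N
1 2 90/109 -199/109 2 2 5 W
2 9/5 45/37 -783/370 9/5 1 5 S
3 18/25 90/53 -2727/1325 18/25 1 6 E
4 45/68 45/52 -2115/1768 45/68 0 6 N
5 90/61 18/25 -2223/1525 90/61 0 5 W
6 45/29 45/49 -4815/2842 45/29 -1 5 S
7 90/137 18/13 -3051/1781 90/137 -1 6 E
final -2 6 N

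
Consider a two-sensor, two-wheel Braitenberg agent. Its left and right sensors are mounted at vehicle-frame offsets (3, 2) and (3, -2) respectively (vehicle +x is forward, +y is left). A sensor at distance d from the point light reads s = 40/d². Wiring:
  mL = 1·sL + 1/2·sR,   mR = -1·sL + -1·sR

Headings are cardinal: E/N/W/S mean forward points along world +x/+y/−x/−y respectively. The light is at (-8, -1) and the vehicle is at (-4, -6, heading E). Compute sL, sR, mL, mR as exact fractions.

20/29 20/49 1270/1421 -1560/1421

left sensor world pos  = (-1, -4); dL² = 58
right sensor world pos = (-1, -8); dR² = 98
sL = 40/58 = 20/29
sR = 40/98 = 20/49
mL = 1·sL + 1/2·sR = 1270/1421
mR = -1·sL + -1·sR = -1560/1421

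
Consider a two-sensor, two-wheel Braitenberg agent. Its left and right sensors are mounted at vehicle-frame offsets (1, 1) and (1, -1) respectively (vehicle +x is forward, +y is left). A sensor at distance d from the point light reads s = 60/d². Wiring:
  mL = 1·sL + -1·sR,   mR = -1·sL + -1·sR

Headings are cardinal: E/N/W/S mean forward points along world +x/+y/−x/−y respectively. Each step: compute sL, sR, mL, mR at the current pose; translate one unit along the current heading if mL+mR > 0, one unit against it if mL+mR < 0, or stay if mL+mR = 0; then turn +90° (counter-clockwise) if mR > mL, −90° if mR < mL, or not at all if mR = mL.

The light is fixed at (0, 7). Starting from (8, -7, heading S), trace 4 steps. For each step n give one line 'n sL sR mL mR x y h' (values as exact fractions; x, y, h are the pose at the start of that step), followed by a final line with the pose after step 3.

0 10/51 30/137 -160/6987 -2900/6987 8 -7 S
1 12/49 60/193 -624/9457 -5256/9457 8 -6 W
2 15/52 15/61 135/3172 -1695/3172 9 -6 N
3 60/269 12/65 672/17485 -7128/17485 9 -7 E
final 8 -7 S

n=0: pose=(8,-7,S); sL=10/51, sR=30/137; mL=-160/6987, mR=-2900/6987; mL+mR=-60/137 → advance -1; mR−mL=-20/51 → turn -1·90°
n=1: pose=(8,-6,W); sL=12/49, sR=60/193; mL=-624/9457, mR=-5256/9457; mL+mR=-120/193 → advance -1; mR−mL=-24/49 → turn -1·90°
n=2: pose=(9,-6,N); sL=15/52, sR=15/61; mL=135/3172, mR=-1695/3172; mL+mR=-30/61 → advance -1; mR−mL=-15/26 → turn -1·90°
n=3: pose=(9,-7,E); sL=60/269, sR=12/65; mL=672/17485, mR=-7128/17485; mL+mR=-24/65 → advance -1; mR−mL=-120/269 → turn -1·90°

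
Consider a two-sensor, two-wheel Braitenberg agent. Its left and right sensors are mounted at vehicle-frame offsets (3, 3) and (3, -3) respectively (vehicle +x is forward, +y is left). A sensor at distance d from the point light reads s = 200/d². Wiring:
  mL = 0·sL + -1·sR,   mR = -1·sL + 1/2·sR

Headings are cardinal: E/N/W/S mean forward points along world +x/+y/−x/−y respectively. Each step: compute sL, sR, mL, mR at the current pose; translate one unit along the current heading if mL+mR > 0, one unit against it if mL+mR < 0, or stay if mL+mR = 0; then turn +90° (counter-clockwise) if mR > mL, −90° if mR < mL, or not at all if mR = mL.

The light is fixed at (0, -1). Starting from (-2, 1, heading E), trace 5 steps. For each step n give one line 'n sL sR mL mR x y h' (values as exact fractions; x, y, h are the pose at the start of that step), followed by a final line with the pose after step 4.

0 100/13 100 -100 550/13 -2 1 E
1 200/61 8 -8 44/61 -3 1 N
2 5 50/13 -50/13 -40/13 -3 0 W
3 40 200/29 -200/29 -1060/29 -2 0 S
4 100/13 4 -4 -74/13 -2 1 W
final -1 1 N

n=0: pose=(-2,1,E); sL=100/13, sR=100; mL=-100, mR=550/13; mL+mR=-750/13 → advance -1; mR−mL=1850/13 → turn +1·90°
n=1: pose=(-3,1,N); sL=200/61, sR=8; mL=-8, mR=44/61; mL+mR=-444/61 → advance -1; mR−mL=532/61 → turn +1·90°
n=2: pose=(-3,0,W); sL=5, sR=50/13; mL=-50/13, mR=-40/13; mL+mR=-90/13 → advance -1; mR−mL=10/13 → turn +1·90°
n=3: pose=(-2,0,S); sL=40, sR=200/29; mL=-200/29, mR=-1060/29; mL+mR=-1260/29 → advance -1; mR−mL=-860/29 → turn -1·90°
n=4: pose=(-2,1,W); sL=100/13, sR=4; mL=-4, mR=-74/13; mL+mR=-126/13 → advance -1; mR−mL=-22/13 → turn -1·90°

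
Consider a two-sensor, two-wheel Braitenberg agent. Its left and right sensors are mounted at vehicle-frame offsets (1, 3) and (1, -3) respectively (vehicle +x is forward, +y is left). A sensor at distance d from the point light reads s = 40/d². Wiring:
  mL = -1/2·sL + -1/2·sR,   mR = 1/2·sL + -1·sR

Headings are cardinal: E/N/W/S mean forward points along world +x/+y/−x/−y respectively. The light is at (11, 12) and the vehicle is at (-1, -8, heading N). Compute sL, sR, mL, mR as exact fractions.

20/293 20/221 -5140/64753 -3650/64753

left sensor world pos  = (-4, -7); dL² = 586
right sensor world pos = (2, -7); dR² = 442
sL = 40/586 = 20/293
sR = 40/442 = 20/221
mL = -1/2·sL + -1/2·sR = -5140/64753
mR = 1/2·sL + -1·sR = -3650/64753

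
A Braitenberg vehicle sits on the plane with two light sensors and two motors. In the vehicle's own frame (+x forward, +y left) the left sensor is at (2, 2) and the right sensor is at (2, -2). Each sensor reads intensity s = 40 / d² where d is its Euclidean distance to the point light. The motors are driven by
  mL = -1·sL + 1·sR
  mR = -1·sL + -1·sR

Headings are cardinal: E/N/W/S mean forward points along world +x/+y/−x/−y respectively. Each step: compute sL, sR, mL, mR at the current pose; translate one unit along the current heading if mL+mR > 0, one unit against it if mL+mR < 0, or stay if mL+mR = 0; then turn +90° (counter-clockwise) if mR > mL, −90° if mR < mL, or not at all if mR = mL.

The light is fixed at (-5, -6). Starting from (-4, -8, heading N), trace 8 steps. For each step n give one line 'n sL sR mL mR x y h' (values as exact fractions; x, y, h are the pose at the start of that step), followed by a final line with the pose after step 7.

n=0: pose=(-4,-8,N); sL=40, sR=40/9; mL=-320/9, mR=-400/9; mL+mR=-80 → advance -1; mR−mL=-80/9 → turn -1·90°
n=1: pose=(-4,-9,E); sL=4, sR=20/17; mL=-48/17, mR=-88/17; mL+mR=-8 → advance -1; mR−mL=-40/17 → turn -1·90°
n=2: pose=(-5,-9,S); sL=40/29, sR=40/29; mL=0, mR=-80/29; mL+mR=-80/29 → advance -1; mR−mL=-80/29 → turn -1·90°
n=3: pose=(-5,-8,W); sL=2, sR=10; mL=8, mR=-12; mL+mR=-4 → advance -1; mR−mL=-20 → turn -1·90°
n=4: pose=(-4,-8,N); sL=40, sR=40/9; mL=-320/9, mR=-400/9; mL+mR=-80 → advance -1; mR−mL=-80/9 → turn -1·90°
n=5: pose=(-4,-9,E); sL=4, sR=20/17; mL=-48/17, mR=-88/17; mL+mR=-8 → advance -1; mR−mL=-40/17 → turn -1·90°
n=6: pose=(-5,-9,S); sL=40/29, sR=40/29; mL=0, mR=-80/29; mL+mR=-80/29 → advance -1; mR−mL=-80/29 → turn -1·90°
n=7: pose=(-5,-8,W); sL=2, sR=10; mL=8, mR=-12; mL+mR=-4 → advance -1; mR−mL=-20 → turn -1·90°

0 40 40/9 -320/9 -400/9 -4 -8 N
1 4 20/17 -48/17 -88/17 -4 -9 E
2 40/29 40/29 0 -80/29 -5 -9 S
3 2 10 8 -12 -5 -8 W
4 40 40/9 -320/9 -400/9 -4 -8 N
5 4 20/17 -48/17 -88/17 -4 -9 E
6 40/29 40/29 0 -80/29 -5 -9 S
7 2 10 8 -12 -5 -8 W
final -4 -8 N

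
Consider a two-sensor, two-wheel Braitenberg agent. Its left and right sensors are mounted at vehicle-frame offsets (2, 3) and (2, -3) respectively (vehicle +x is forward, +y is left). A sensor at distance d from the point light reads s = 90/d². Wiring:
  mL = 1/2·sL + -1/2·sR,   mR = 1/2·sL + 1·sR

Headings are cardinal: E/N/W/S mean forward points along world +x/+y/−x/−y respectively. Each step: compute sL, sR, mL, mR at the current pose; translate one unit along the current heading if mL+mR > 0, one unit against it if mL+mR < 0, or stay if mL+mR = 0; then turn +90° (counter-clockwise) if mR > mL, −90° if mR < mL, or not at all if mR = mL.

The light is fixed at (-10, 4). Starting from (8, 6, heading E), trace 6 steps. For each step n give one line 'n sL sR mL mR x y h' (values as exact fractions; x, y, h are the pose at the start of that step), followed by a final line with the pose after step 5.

n=0: pose=(8,6,E); sL=18/85, sR=90/401; mL=-216/34085, mR=11259/34085; mL+mR=11043/34085 → advance +1; mR−mL=135/401 → turn +1·90°
n=1: pose=(9,6,N); sL=45/136, sR=9/50; mL=513/6800, mR=2349/6800; mL+mR=1431/3400 → advance +1; mR−mL=27/100 → turn +1·90°
n=2: pose=(9,7,W); sL=90/289, sR=18/65; mL=324/18785, mR=8127/18785; mL+mR=8451/18785 → advance +1; mR−mL=27/65 → turn +1·90°
n=3: pose=(8,7,S); sL=45/221, sR=45/113; mL=-2430/24973, mR=24975/49946; mL+mR=20115/49946 → advance +1; mR−mL=135/226 → turn +1·90°
n=4: pose=(8,6,E); sL=18/85, sR=90/401; mL=-216/34085, mR=11259/34085; mL+mR=11043/34085 → advance +1; mR−mL=135/401 → turn +1·90°
n=5: pose=(9,6,N); sL=45/136, sR=9/50; mL=513/6800, mR=2349/6800; mL+mR=1431/3400 → advance +1; mR−mL=27/100 → turn +1·90°

0 18/85 90/401 -216/34085 11259/34085 8 6 E
1 45/136 9/50 513/6800 2349/6800 9 6 N
2 90/289 18/65 324/18785 8127/18785 9 7 W
3 45/221 45/113 -2430/24973 24975/49946 8 7 S
4 18/85 90/401 -216/34085 11259/34085 8 6 E
5 45/136 9/50 513/6800 2349/6800 9 6 N
final 9 7 W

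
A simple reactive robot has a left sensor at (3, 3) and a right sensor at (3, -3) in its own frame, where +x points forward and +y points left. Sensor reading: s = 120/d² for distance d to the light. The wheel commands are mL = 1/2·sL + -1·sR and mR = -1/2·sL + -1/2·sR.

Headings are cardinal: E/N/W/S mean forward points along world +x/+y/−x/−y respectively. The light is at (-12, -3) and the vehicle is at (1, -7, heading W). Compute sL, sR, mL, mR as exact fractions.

120/149 120/101 -11820/15049 -15000/15049

left sensor world pos  = (-2, -10); dL² = 149
right sensor world pos = (-2, -4); dR² = 101
sL = 120/149 = 120/149
sR = 120/101 = 120/101
mL = 1/2·sL + -1·sR = -11820/15049
mR = -1/2·sL + -1/2·sR = -15000/15049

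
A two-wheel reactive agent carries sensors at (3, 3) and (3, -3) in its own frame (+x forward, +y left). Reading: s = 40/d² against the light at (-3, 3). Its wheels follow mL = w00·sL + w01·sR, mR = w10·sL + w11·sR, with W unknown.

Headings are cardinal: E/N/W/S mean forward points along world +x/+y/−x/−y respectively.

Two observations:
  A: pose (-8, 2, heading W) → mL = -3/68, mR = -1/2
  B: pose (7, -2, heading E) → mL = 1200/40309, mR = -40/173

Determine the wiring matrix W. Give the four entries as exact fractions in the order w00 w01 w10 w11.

obs A: pose=(-8,2,W) → sL=1/2, sR=10/17, mL=-3/68, mR=-1/2
obs B: pose=(7,-2,E) → sL=40/173, sR=40/233, mL=1200/40309, mR=-40/173
sensor matrix S = [[1/2, 10/17], [40/173, 40/233]]; det S = -34380/685253
solve [mL_A; mL_B] = S·[w00; w01] and [mR_A; mR_B] = S·[w10; w11]:
  w00 = 1/2, w01 = -1/2, w10 = -1, w11 = 0

1/2 -1/2 -1 0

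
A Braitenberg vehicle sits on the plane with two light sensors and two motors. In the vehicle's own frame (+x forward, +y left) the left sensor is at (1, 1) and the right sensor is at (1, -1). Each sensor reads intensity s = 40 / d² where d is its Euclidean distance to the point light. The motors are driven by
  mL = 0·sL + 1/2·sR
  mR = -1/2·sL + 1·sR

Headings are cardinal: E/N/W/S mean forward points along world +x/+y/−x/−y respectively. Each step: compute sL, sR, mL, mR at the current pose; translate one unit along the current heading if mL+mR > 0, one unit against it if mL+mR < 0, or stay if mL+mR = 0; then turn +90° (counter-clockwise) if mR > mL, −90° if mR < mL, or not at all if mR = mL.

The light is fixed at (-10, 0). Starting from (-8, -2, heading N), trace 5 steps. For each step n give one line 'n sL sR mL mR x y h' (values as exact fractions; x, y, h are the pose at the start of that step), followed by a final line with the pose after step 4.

0 20 4 2 -6 -8 -2 N
1 40/13 8/5 4/5 4/65 -8 -3 E
2 5/4 2 1 11/8 -7 -3 S
3 8/5 40/41 20/41 36/205 -7 -4 E
4 4/5 20/17 10/17 66/85 -6 -4 S
final -6 -5 E

n=0: pose=(-8,-2,N); sL=20, sR=4; mL=2, mR=-6; mL+mR=-4 → advance -1; mR−mL=-8 → turn -1·90°
n=1: pose=(-8,-3,E); sL=40/13, sR=8/5; mL=4/5, mR=4/65; mL+mR=56/65 → advance +1; mR−mL=-48/65 → turn -1·90°
n=2: pose=(-7,-3,S); sL=5/4, sR=2; mL=1, mR=11/8; mL+mR=19/8 → advance +1; mR−mL=3/8 → turn +1·90°
n=3: pose=(-7,-4,E); sL=8/5, sR=40/41; mL=20/41, mR=36/205; mL+mR=136/205 → advance +1; mR−mL=-64/205 → turn -1·90°
n=4: pose=(-6,-4,S); sL=4/5, sR=20/17; mL=10/17, mR=66/85; mL+mR=116/85 → advance +1; mR−mL=16/85 → turn +1·90°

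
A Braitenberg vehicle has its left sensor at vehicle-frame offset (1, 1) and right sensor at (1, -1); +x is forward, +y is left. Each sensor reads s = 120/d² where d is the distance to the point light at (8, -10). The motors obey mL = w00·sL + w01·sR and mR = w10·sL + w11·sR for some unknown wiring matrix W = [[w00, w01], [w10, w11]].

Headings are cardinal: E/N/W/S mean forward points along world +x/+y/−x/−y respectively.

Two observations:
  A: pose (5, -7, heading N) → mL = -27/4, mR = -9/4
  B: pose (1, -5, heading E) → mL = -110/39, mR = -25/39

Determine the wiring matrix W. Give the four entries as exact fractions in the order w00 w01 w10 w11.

-1 -1/2 1 -1

obs A: pose=(5,-7,N) → sL=15/4, sR=6, mL=-27/4, mR=-9/4
obs B: pose=(1,-5,E) → sL=5/3, sR=30/13, mL=-110/39, mR=-25/39
sensor matrix S = [[15/4, 6], [5/3, 30/13]]; det S = -35/26
solve [mL_A; mL_B] = S·[w00; w01] and [mR_A; mR_B] = S·[w10; w11]:
  w00 = -1, w01 = -1/2, w10 = 1, w11 = -1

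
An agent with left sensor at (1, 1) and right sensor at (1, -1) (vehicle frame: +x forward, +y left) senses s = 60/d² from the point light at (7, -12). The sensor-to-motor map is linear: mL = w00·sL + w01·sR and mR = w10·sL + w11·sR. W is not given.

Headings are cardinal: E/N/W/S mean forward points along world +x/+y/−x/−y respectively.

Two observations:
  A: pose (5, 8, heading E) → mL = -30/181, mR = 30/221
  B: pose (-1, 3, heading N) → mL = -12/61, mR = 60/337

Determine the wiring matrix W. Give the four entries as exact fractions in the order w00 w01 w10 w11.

obs A: pose=(5,8,E) → sL=30/221, sR=30/181, mL=-30/181, mR=30/221
obs B: pose=(-1,3,N) → sL=60/337, sR=12/61, mL=-12/61, mR=60/337
sensor matrix S = [[30/221, 30/181], [60/337, 12/61]]; det S = -2306880/822300557
solve [mL_A; mL_B] = S·[w00; w01] and [mR_A; mR_B] = S·[w10; w11]:
  w00 = 0, w01 = -1, w10 = 1, w11 = 0

0 -1 1 0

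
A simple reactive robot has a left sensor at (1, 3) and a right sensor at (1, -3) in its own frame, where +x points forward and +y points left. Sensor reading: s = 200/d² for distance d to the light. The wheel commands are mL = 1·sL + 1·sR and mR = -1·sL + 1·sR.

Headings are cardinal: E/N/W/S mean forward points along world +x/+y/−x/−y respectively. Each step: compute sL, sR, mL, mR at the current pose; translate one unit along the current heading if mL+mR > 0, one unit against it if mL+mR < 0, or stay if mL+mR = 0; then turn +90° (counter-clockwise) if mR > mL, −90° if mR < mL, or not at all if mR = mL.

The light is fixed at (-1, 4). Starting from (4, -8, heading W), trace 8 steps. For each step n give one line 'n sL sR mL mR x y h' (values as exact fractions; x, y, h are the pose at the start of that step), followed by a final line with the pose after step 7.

0 200/241 200/97 67600/23377 28800/23377 4 -8 W
1 100/61 20/17 2920/1037 -480/1037 3 -8 N
2 200/89 200/221 62000/19669 -26400/19669 3 -7 E
3 25/26 50/37 2225/962 375/962 4 -7 S
4 200/241 200/97 67600/23377 28800/23377 4 -8 W
5 100/61 20/17 2920/1037 -480/1037 3 -8 N
6 200/89 200/221 62000/19669 -26400/19669 3 -7 E
7 25/26 50/37 2225/962 375/962 4 -7 S
final 4 -8 W

n=0: pose=(4,-8,W); sL=200/241, sR=200/97; mL=67600/23377, mR=28800/23377; mL+mR=400/97 → advance +1; mR−mL=-400/241 → turn -1·90°
n=1: pose=(3,-8,N); sL=100/61, sR=20/17; mL=2920/1037, mR=-480/1037; mL+mR=40/17 → advance +1; mR−mL=-200/61 → turn -1·90°
n=2: pose=(3,-7,E); sL=200/89, sR=200/221; mL=62000/19669, mR=-26400/19669; mL+mR=400/221 → advance +1; mR−mL=-400/89 → turn -1·90°
n=3: pose=(4,-7,S); sL=25/26, sR=50/37; mL=2225/962, mR=375/962; mL+mR=100/37 → advance +1; mR−mL=-25/13 → turn -1·90°
n=4: pose=(4,-8,W); sL=200/241, sR=200/97; mL=67600/23377, mR=28800/23377; mL+mR=400/97 → advance +1; mR−mL=-400/241 → turn -1·90°
n=5: pose=(3,-8,N); sL=100/61, sR=20/17; mL=2920/1037, mR=-480/1037; mL+mR=40/17 → advance +1; mR−mL=-200/61 → turn -1·90°
n=6: pose=(3,-7,E); sL=200/89, sR=200/221; mL=62000/19669, mR=-26400/19669; mL+mR=400/221 → advance +1; mR−mL=-400/89 → turn -1·90°
n=7: pose=(4,-7,S); sL=25/26, sR=50/37; mL=2225/962, mR=375/962; mL+mR=100/37 → advance +1; mR−mL=-25/13 → turn -1·90°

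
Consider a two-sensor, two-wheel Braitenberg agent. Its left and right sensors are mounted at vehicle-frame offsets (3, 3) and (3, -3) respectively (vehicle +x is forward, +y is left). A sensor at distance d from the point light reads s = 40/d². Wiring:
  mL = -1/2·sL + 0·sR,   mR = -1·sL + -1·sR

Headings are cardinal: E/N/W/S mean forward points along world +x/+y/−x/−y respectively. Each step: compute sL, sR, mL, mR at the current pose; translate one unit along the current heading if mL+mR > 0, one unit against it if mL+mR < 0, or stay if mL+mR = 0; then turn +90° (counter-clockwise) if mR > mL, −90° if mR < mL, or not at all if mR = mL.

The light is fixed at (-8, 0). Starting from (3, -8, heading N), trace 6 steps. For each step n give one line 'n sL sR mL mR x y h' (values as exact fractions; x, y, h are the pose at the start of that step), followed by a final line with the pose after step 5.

n=0: pose=(3,-8,N); sL=40/89, sR=40/221; mL=-20/89, mR=-12400/19669; mL+mR=-16820/19669 → advance -1; mR−mL=-7980/19669 → turn -1·90°
n=1: pose=(3,-9,E); sL=5/29, sR=2/17; mL=-5/58, mR=-143/493; mL+mR=-371/986 → advance -1; mR−mL=-201/986 → turn -1·90°
n=2: pose=(2,-9,S); sL=40/313, sR=40/193; mL=-20/313, mR=-20240/60409; mL+mR=-24100/60409 → advance -1; mR−mL=-16380/60409 → turn -1·90°
n=3: pose=(2,-8,W); sL=4/17, sR=20/37; mL=-2/17, mR=-488/629; mL+mR=-562/629 → advance -1; mR−mL=-414/629 → turn -1·90°
n=4: pose=(3,-8,N); sL=40/89, sR=40/221; mL=-20/89, mR=-12400/19669; mL+mR=-16820/19669 → advance -1; mR−mL=-7980/19669 → turn -1·90°
n=5: pose=(3,-9,E); sL=5/29, sR=2/17; mL=-5/58, mR=-143/493; mL+mR=-371/986 → advance -1; mR−mL=-201/986 → turn -1·90°

0 40/89 40/221 -20/89 -12400/19669 3 -8 N
1 5/29 2/17 -5/58 -143/493 3 -9 E
2 40/313 40/193 -20/313 -20240/60409 2 -9 S
3 4/17 20/37 -2/17 -488/629 2 -8 W
4 40/89 40/221 -20/89 -12400/19669 3 -8 N
5 5/29 2/17 -5/58 -143/493 3 -9 E
final 2 -9 S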